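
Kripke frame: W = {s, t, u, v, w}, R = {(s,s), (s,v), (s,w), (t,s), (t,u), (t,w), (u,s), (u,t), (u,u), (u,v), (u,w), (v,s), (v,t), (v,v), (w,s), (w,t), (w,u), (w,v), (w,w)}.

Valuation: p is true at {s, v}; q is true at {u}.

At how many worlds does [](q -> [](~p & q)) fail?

s: successors {s, v, w}; q -> [](~p & q) there: s:T, v:T, w:T. ✓
t: successors {s, u, w}; q -> [](~p & q) there: s:T, u:F, w:T. ✗
u: successors {s, t, u, v, w}; q -> [](~p & q) there: s:T, t:T, u:F, v:T, w:T. ✗
v: successors {s, t, v}; q -> [](~p & q) there: s:T, t:T, v:T. ✓
w: successors {s, t, u, v, w}; q -> [](~p & q) there: s:T, t:T, u:F, v:T, w:T. ✗
Satisfying worlds: {s, v}.
So [](q -> [](~p & q)) fails at the other 3 worlds.

3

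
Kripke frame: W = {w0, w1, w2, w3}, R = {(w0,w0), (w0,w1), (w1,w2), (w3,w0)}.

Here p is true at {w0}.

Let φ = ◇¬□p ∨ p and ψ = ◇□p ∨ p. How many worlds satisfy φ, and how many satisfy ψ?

2 and 2

For ◇¬□p ∨ p:
w0: ◇¬□p is T, p is T. ✓
w1: ◇¬□p is F, p is F. ✗
w2: ◇¬□p is F, p is F. ✗
w3: ◇¬□p is T, p is F. ✓
— 2 worlds.
For ◇□p ∨ p:
w0: ◇□p is F, p is T. ✓
w1: ◇□p is T, p is F. ✓
w2: ◇□p is F, p is F. ✗
w3: ◇□p is F, p is F. ✗
— 2 worlds.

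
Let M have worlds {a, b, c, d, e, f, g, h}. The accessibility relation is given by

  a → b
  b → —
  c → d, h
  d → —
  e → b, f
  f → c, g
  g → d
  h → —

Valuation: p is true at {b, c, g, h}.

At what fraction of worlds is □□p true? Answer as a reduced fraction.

7/8

a: successors {b}; □p there: b:T. ✓
b: no successors, so □□p holds vacuously. ✓
c: successors {d, h}; □p there: d:T, h:T. ✓
d: no successors, so □□p holds vacuously. ✓
e: successors {b, f}; □p there: b:T, f:T. ✓
f: successors {c, g}; □p there: c:F, g:F. ✗
g: successors {d}; □p there: d:T. ✓
h: no successors, so □□p holds vacuously. ✓
That's 7 of 8 worlds, so 7/8.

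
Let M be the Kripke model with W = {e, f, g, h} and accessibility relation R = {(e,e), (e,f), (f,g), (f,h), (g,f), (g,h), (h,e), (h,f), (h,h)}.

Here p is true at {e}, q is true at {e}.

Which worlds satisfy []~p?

e: successors {e, f}; ~p there: e:F, f:T. ✗
f: successors {g, h}; ~p there: g:T, h:T. ✓
g: successors {f, h}; ~p there: f:T, h:T. ✓
h: successors {e, f, h}; ~p there: e:F, f:T, h:T. ✗

{f, g}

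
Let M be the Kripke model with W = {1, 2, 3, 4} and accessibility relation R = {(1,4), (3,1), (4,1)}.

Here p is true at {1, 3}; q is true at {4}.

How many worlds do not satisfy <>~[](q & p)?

1: successors {4}; ~[](q & p) there: 4:T. ✓
2: no successors, so <>~[](q & p) fails. ✗
3: successors {1}; ~[](q & p) there: 1:T. ✓
4: successors {1}; ~[](q & p) there: 1:T. ✓
Satisfying worlds: {1, 3, 4}.
So <>~[](q & p) fails at the other 1 world.

1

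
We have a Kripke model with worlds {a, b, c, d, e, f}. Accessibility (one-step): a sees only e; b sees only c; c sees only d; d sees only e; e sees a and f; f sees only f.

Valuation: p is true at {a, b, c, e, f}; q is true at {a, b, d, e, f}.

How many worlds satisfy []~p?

a: successors {e}; ~p there: e:F. ✗
b: successors {c}; ~p there: c:F. ✗
c: successors {d}; ~p there: d:T. ✓
d: successors {e}; ~p there: e:F. ✗
e: successors {a, f}; ~p there: a:F, f:F. ✗
f: successors {f}; ~p there: f:F. ✗
Satisfying worlds: {c}.

1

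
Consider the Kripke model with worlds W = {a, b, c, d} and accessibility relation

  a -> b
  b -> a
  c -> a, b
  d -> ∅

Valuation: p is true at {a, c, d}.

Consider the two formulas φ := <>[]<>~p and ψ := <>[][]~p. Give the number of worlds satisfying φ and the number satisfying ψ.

For <>[]<>~p:
a: successors {b}; []<>~p there: b:T. ✓
b: successors {a}; []<>~p there: a:F. ✗
c: successors {a, b}; []<>~p there: a:F, b:T. ✓
d: no successors, so <>[]<>~p fails. ✗
— 2 worlds.
For <>[][]~p:
a: successors {b}; [][]~p there: b:T. ✓
b: successors {a}; [][]~p there: a:F. ✗
c: successors {a, b}; [][]~p there: a:F, b:T. ✓
d: no successors, so <>[][]~p fails. ✗
— 2 worlds.

2 and 2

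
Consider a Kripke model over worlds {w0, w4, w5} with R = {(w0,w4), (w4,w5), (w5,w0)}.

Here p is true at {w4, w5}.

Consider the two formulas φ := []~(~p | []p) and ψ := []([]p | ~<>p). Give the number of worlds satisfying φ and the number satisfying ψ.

1 and 3

For []~(~p | []p):
w0: successors {w4}; ~(~p | []p) there: w4:F. ✗
w4: successors {w5}; ~(~p | []p) there: w5:T. ✓
w5: successors {w0}; ~(~p | []p) there: w0:F. ✗
— 1 world.
For []([]p | ~<>p):
w0: successors {w4}; []p | ~<>p there: w4:T. ✓
w4: successors {w5}; []p | ~<>p there: w5:T. ✓
w5: successors {w0}; []p | ~<>p there: w0:T. ✓
— 3 worlds.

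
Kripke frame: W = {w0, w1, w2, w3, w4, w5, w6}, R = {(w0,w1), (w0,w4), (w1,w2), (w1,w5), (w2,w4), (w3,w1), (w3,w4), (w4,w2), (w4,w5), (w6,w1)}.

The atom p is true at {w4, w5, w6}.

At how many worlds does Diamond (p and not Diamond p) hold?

w0: successors {w1, w4}; p and not Diamond p there: w1:F, w4:F. ✗
w1: successors {w2, w5}; p and not Diamond p there: w2:F, w5:T. ✓
w2: successors {w4}; p and not Diamond p there: w4:F. ✗
w3: successors {w1, w4}; p and not Diamond p there: w1:F, w4:F. ✗
w4: successors {w2, w5}; p and not Diamond p there: w2:F, w5:T. ✓
w5: no successors, so Diamond (p and not Diamond p) fails. ✗
w6: successors {w1}; p and not Diamond p there: w1:F. ✗
Satisfying worlds: {w1, w4}.

2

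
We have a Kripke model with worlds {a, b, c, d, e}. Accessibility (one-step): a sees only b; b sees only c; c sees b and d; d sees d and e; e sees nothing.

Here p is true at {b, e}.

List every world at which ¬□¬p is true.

{a, c, d}

a: □¬p is F. ✓
b: □¬p is T. ✗
c: □¬p is F. ✓
d: □¬p is F. ✓
e: □¬p is T. ✗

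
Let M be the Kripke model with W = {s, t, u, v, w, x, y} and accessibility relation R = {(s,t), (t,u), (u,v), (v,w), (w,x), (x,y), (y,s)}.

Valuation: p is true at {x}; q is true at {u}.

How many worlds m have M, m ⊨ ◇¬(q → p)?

s: successors {t}; ¬(q → p) there: t:F. ✗
t: successors {u}; ¬(q → p) there: u:T. ✓
u: successors {v}; ¬(q → p) there: v:F. ✗
v: successors {w}; ¬(q → p) there: w:F. ✗
w: successors {x}; ¬(q → p) there: x:F. ✗
x: successors {y}; ¬(q → p) there: y:F. ✗
y: successors {s}; ¬(q → p) there: s:F. ✗
Satisfying worlds: {t}.

1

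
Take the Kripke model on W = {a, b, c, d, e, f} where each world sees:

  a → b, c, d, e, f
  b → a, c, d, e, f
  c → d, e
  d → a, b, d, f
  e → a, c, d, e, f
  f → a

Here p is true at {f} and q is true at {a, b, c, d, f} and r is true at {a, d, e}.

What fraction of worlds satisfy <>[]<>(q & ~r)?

2/3

a: successors {b, c, d, e, f}; []<>(q & ~r) there: b:F, c:T, d:F, e:F, f:T. ✓
b: successors {a, c, d, e, f}; []<>(q & ~r) there: a:F, c:T, d:F, e:F, f:T. ✓
c: successors {d, e}; []<>(q & ~r) there: d:F, e:F. ✗
d: successors {a, b, d, f}; []<>(q & ~r) there: a:F, b:F, d:F, f:T. ✓
e: successors {a, c, d, e, f}; []<>(q & ~r) there: a:F, c:T, d:F, e:F, f:T. ✓
f: successors {a}; []<>(q & ~r) there: a:F. ✗
That's 4 of 6 worlds, so 4/6 = 2/3.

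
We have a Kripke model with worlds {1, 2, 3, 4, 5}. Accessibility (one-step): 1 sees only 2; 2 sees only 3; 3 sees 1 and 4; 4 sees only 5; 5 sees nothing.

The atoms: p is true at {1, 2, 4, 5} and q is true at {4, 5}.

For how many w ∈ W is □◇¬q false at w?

2

1: successors {2}; ◇¬q there: 2:T. ✓
2: successors {3}; ◇¬q there: 3:T. ✓
3: successors {1, 4}; ◇¬q there: 1:T, 4:F. ✗
4: successors {5}; ◇¬q there: 5:F. ✗
5: no successors, so □◇¬q holds vacuously. ✓
Satisfying worlds: {1, 2, 5}.
So □◇¬q fails at the other 2 worlds.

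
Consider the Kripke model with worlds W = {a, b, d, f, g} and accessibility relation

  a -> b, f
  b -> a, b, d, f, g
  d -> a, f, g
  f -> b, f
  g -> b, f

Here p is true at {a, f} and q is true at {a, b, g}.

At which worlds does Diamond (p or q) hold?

{a, b, d, f, g}

a: successors {b, f}; p or q there: b:T, f:T. ✓
b: successors {a, b, d, f, g}; p or q there: a:T, b:T, d:F, f:T, g:T. ✓
d: successors {a, f, g}; p or q there: a:T, f:T, g:T. ✓
f: successors {b, f}; p or q there: b:T, f:T. ✓
g: successors {b, f}; p or q there: b:T, f:T. ✓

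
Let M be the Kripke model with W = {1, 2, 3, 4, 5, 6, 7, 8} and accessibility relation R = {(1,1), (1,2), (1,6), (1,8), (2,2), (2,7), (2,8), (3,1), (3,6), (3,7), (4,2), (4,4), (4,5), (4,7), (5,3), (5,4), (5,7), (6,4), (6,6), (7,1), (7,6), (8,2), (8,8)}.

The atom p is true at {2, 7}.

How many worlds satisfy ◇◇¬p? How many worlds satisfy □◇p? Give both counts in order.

For ◇◇¬p:
1: successors {1, 2, 6, 8}; ◇¬p there: 1:T, 2:T, 6:T, 8:T. ✓
2: successors {2, 7, 8}; ◇¬p there: 2:T, 7:T, 8:T. ✓
3: successors {1, 6, 7}; ◇¬p there: 1:T, 6:T, 7:T. ✓
4: successors {2, 4, 5, 7}; ◇¬p there: 2:T, 4:T, 5:T, 7:T. ✓
5: successors {3, 4, 7}; ◇¬p there: 3:T, 4:T, 7:T. ✓
6: successors {4, 6}; ◇¬p there: 4:T, 6:T. ✓
7: successors {1, 6}; ◇¬p there: 1:T, 6:T. ✓
8: successors {2, 8}; ◇¬p there: 2:T, 8:T. ✓
— 8 worlds.
For □◇p:
1: successors {1, 2, 6, 8}; ◇p there: 1:T, 2:T, 6:F, 8:T. ✗
2: successors {2, 7, 8}; ◇p there: 2:T, 7:F, 8:T. ✗
3: successors {1, 6, 7}; ◇p there: 1:T, 6:F, 7:F. ✗
4: successors {2, 4, 5, 7}; ◇p there: 2:T, 4:T, 5:T, 7:F. ✗
5: successors {3, 4, 7}; ◇p there: 3:T, 4:T, 7:F. ✗
6: successors {4, 6}; ◇p there: 4:T, 6:F. ✗
7: successors {1, 6}; ◇p there: 1:T, 6:F. ✗
8: successors {2, 8}; ◇p there: 2:T, 8:T. ✓
— 1 world.

8 and 1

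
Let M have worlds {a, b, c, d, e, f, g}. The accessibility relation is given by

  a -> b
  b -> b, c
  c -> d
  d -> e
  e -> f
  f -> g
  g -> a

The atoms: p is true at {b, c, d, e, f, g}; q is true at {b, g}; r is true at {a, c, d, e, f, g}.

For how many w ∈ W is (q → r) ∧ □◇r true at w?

5

a: q → r is T, □◇r is T. ✓
b: q → r is F, □◇r is T. ✗
c: q → r is T, □◇r is T. ✓
d: q → r is T, □◇r is T. ✓
e: q → r is T, □◇r is T. ✓
f: q → r is T, □◇r is T. ✓
g: q → r is T, □◇r is F. ✗
Satisfying worlds: {a, c, d, e, f}.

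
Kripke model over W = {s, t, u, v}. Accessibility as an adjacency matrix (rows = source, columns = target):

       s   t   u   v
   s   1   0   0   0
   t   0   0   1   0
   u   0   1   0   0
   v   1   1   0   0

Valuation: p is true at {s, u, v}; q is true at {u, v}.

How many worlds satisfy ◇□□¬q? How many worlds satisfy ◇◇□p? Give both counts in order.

3 and 3

For ◇□□¬q:
s: successors {s}; □□¬q there: s:T. ✓
t: successors {u}; □□¬q there: u:F. ✗
u: successors {t}; □□¬q there: t:T. ✓
v: successors {s, t}; □□¬q there: s:T, t:T. ✓
— 3 worlds.
For ◇◇□p:
s: successors {s}; ◇□p there: s:T. ✓
t: successors {u}; ◇□p there: u:T. ✓
u: successors {t}; ◇□p there: t:F. ✗
v: successors {s, t}; ◇□p there: s:T, t:F. ✓
— 3 worlds.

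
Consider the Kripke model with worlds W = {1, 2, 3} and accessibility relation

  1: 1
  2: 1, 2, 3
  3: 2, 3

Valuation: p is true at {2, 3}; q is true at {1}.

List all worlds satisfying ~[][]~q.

{1, 2, 3}

1: [][]~q is F. ✓
2: [][]~q is F. ✓
3: [][]~q is F. ✓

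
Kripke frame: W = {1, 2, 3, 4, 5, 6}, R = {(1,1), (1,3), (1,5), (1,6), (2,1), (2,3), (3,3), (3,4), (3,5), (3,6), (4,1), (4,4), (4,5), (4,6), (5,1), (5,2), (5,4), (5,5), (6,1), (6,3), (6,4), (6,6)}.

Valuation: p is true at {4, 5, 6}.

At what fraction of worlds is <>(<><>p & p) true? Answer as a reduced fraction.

5/6

1: successors {1, 3, 5, 6}; <><>p & p there: 1:F, 3:F, 5:T, 6:T. ✓
2: successors {1, 3}; <><>p & p there: 1:F, 3:F. ✗
3: successors {3, 4, 5, 6}; <><>p & p there: 3:F, 4:T, 5:T, 6:T. ✓
4: successors {1, 4, 5, 6}; <><>p & p there: 1:F, 4:T, 5:T, 6:T. ✓
5: successors {1, 2, 4, 5}; <><>p & p there: 1:F, 2:F, 4:T, 5:T. ✓
6: successors {1, 3, 4, 6}; <><>p & p there: 1:F, 3:F, 4:T, 6:T. ✓
That's 5 of 6 worlds, so 5/6.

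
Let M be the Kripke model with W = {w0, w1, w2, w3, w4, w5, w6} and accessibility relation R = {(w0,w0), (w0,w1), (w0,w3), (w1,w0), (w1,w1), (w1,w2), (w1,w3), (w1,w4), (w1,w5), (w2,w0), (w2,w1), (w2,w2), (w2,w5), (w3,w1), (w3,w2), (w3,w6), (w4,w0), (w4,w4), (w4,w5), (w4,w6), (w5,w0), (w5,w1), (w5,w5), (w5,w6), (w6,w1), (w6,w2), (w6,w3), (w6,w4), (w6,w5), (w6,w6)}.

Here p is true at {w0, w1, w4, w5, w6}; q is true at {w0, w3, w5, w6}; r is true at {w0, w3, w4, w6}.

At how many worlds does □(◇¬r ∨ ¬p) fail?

0

w0: successors {w0, w1, w3}; ◇¬r ∨ ¬p there: w0:T, w1:T, w3:T. ✓
w1: successors {w0, w1, w2, w3, w4, w5}; ◇¬r ∨ ¬p there: w0:T, w1:T, w2:T, w3:T, w4:T, w5:T. ✓
w2: successors {w0, w1, w2, w5}; ◇¬r ∨ ¬p there: w0:T, w1:T, w2:T, w5:T. ✓
w3: successors {w1, w2, w6}; ◇¬r ∨ ¬p there: w1:T, w2:T, w6:T. ✓
w4: successors {w0, w4, w5, w6}; ◇¬r ∨ ¬p there: w0:T, w4:T, w5:T, w6:T. ✓
w5: successors {w0, w1, w5, w6}; ◇¬r ∨ ¬p there: w0:T, w1:T, w5:T, w6:T. ✓
w6: successors {w1, w2, w3, w4, w5, w6}; ◇¬r ∨ ¬p there: w1:T, w2:T, w3:T, w4:T, w5:T, w6:T. ✓
Satisfying worlds: {w0, w1, w2, w3, w4, w5, w6}.
So □(◇¬r ∨ ¬p) fails at the other 0 worlds.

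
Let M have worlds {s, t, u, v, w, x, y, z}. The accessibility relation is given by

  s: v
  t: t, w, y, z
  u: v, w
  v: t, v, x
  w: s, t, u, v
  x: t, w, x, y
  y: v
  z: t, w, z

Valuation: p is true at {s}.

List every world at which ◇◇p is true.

{t, u, x, z}

s: successors {v}; ◇p there: v:F. ✗
t: successors {t, w, y, z}; ◇p there: t:F, w:T, y:F, z:F. ✓
u: successors {v, w}; ◇p there: v:F, w:T. ✓
v: successors {t, v, x}; ◇p there: t:F, v:F, x:F. ✗
w: successors {s, t, u, v}; ◇p there: s:F, t:F, u:F, v:F. ✗
x: successors {t, w, x, y}; ◇p there: t:F, w:T, x:F, y:F. ✓
y: successors {v}; ◇p there: v:F. ✗
z: successors {t, w, z}; ◇p there: t:F, w:T, z:F. ✓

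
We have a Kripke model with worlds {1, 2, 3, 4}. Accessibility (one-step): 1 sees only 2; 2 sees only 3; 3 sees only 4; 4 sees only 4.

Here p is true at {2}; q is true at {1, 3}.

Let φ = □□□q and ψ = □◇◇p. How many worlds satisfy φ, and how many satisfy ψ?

0 and 0

For □□□q:
1: successors {2}; □□q there: 2:F. ✗
2: successors {3}; □□q there: 3:F. ✗
3: successors {4}; □□q there: 4:F. ✗
4: successors {4}; □□q there: 4:F. ✗
— 0 worlds.
For □◇◇p:
1: successors {2}; ◇◇p there: 2:F. ✗
2: successors {3}; ◇◇p there: 3:F. ✗
3: successors {4}; ◇◇p there: 4:F. ✗
4: successors {4}; ◇◇p there: 4:F. ✗
— 0 worlds.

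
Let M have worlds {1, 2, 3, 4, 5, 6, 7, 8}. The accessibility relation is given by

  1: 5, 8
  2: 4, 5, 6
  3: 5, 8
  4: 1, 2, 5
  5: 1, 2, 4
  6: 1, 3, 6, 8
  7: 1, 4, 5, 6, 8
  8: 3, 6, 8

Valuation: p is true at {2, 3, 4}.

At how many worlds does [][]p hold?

1: successors {5, 8}; []p there: 5:F, 8:F. ✗
2: successors {4, 5, 6}; []p there: 4:F, 5:F, 6:F. ✗
3: successors {5, 8}; []p there: 5:F, 8:F. ✗
4: successors {1, 2, 5}; []p there: 1:F, 2:F, 5:F. ✗
5: successors {1, 2, 4}; []p there: 1:F, 2:F, 4:F. ✗
6: successors {1, 3, 6, 8}; []p there: 1:F, 3:F, 6:F, 8:F. ✗
7: successors {1, 4, 5, 6, 8}; []p there: 1:F, 4:F, 5:F, 6:F, 8:F. ✗
8: successors {3, 6, 8}; []p there: 3:F, 6:F, 8:F. ✗
Satisfying worlds: ∅.

0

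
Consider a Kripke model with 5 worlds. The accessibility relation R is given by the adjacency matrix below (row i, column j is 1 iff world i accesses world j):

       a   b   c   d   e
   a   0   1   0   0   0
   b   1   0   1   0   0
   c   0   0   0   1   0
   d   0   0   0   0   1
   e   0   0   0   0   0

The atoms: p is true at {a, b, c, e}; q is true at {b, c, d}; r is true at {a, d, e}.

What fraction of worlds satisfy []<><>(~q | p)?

3/5

a: successors {b}; <><>(~q | p) there: b:T. ✓
b: successors {a, c}; <><>(~q | p) there: a:T, c:T. ✓
c: successors {d}; <><>(~q | p) there: d:F. ✗
d: successors {e}; <><>(~q | p) there: e:F. ✗
e: no successors, so []<><>(~q | p) holds vacuously. ✓
That's 3 of 5 worlds, so 3/5.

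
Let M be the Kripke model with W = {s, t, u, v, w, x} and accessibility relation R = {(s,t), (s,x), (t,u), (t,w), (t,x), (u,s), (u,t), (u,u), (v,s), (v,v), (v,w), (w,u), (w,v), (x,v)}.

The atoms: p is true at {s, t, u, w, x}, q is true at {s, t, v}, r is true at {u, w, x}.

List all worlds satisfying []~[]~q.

s: successors {t, x}; ~[]~q there: t:F, x:T. ✗
t: successors {u, w, x}; ~[]~q there: u:T, w:T, x:T. ✓
u: successors {s, t, u}; ~[]~q there: s:T, t:F, u:T. ✗
v: successors {s, v, w}; ~[]~q there: s:T, v:T, w:T. ✓
w: successors {u, v}; ~[]~q there: u:T, v:T. ✓
x: successors {v}; ~[]~q there: v:T. ✓

{t, v, w, x}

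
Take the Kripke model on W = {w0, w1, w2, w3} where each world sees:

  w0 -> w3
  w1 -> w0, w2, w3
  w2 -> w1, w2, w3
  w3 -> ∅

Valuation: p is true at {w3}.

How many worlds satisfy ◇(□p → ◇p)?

w0: successors {w3}; □p → ◇p there: w3:F. ✗
w1: successors {w0, w2, w3}; □p → ◇p there: w0:T, w2:T, w3:F. ✓
w2: successors {w1, w2, w3}; □p → ◇p there: w1:T, w2:T, w3:F. ✓
w3: no successors, so ◇(□p → ◇p) fails. ✗
Satisfying worlds: {w1, w2}.

2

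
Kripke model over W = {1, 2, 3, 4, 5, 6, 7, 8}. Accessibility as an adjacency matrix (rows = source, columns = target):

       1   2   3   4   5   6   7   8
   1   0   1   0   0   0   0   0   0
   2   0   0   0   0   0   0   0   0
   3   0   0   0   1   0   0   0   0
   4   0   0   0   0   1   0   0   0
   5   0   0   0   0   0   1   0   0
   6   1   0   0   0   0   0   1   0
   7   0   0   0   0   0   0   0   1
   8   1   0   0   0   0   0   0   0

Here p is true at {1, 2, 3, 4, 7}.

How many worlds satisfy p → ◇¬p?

5

1: p is T, ◇¬p is F. ✗
2: p is T, ◇¬p is F. ✗
3: p is T, ◇¬p is F. ✗
4: p is T, ◇¬p is T. ✓
5: p is F, ◇¬p is T. ✓
6: p is F, ◇¬p is F. ✓
7: p is T, ◇¬p is T. ✓
8: p is F, ◇¬p is F. ✓
Satisfying worlds: {4, 5, 6, 7, 8}.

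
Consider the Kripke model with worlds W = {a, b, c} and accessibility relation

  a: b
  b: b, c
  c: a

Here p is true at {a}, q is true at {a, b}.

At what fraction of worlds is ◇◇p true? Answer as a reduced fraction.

a: successors {b}; ◇p there: b:F. ✗
b: successors {b, c}; ◇p there: b:F, c:T. ✓
c: successors {a}; ◇p there: a:F. ✗
That's 1 of 3 worlds, so 1/3.

1/3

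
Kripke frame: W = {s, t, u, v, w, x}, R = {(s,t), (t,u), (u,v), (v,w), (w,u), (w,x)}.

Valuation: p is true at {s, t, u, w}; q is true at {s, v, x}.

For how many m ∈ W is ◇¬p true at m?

s: successors {t}; ¬p there: t:F. ✗
t: successors {u}; ¬p there: u:F. ✗
u: successors {v}; ¬p there: v:T. ✓
v: successors {w}; ¬p there: w:F. ✗
w: successors {u, x}; ¬p there: u:F, x:T. ✓
x: no successors, so ◇¬p fails. ✗
Satisfying worlds: {u, w}.

2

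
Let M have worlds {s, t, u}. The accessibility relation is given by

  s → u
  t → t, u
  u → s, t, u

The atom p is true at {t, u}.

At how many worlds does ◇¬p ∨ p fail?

1

s: ◇¬p is F, p is F. ✗
t: ◇¬p is F, p is T. ✓
u: ◇¬p is T, p is T. ✓
Satisfying worlds: {t, u}.
So ◇¬p ∨ p fails at the other 1 world.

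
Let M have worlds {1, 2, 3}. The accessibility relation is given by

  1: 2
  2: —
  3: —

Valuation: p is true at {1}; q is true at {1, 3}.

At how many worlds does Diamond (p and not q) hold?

0

1: successors {2}; p and not q there: 2:F. ✗
2: no successors, so Diamond (p and not q) fails. ✗
3: no successors, so Diamond (p and not q) fails. ✗
Satisfying worlds: ∅.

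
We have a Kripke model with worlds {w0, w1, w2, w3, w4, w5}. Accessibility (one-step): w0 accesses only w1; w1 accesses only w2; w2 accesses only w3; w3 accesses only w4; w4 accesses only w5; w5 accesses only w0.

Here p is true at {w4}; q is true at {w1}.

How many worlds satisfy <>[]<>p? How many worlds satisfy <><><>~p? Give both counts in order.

For <>[]<>p:
w0: successors {w1}; []<>p there: w1:F. ✗
w1: successors {w2}; []<>p there: w2:T. ✓
w2: successors {w3}; []<>p there: w3:F. ✗
w3: successors {w4}; []<>p there: w4:F. ✗
w4: successors {w5}; []<>p there: w5:F. ✗
w5: successors {w0}; []<>p there: w0:F. ✗
— 1 world.
For <><><>~p:
w0: successors {w1}; <><>~p there: w1:T. ✓
w1: successors {w2}; <><>~p there: w2:F. ✗
w2: successors {w3}; <><>~p there: w3:T. ✓
w3: successors {w4}; <><>~p there: w4:T. ✓
w4: successors {w5}; <><>~p there: w5:T. ✓
w5: successors {w0}; <><>~p there: w0:T. ✓
— 5 worlds.

1 and 5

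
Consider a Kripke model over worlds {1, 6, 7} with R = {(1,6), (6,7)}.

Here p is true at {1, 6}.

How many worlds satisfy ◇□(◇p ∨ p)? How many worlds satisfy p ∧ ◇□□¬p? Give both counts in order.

For ◇□(◇p ∨ p):
1: successors {6}; □(◇p ∨ p) there: 6:F. ✗
6: successors {7}; □(◇p ∨ p) there: 7:T. ✓
7: no successors, so ◇□(◇p ∨ p) fails. ✗
— 1 world.
For p ∧ ◇□□¬p:
1: p is T, ◇□□¬p is T. ✓
6: p is T, ◇□□¬p is T. ✓
7: p is F, ◇□□¬p is F. ✗
— 2 worlds.

1 and 2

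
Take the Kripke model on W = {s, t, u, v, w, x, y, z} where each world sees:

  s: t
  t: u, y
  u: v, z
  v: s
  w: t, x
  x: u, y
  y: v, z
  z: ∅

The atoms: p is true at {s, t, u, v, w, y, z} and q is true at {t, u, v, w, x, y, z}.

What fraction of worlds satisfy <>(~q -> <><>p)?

s: successors {t}; ~q -> <><>p there: t:T. ✓
t: successors {u, y}; ~q -> <><>p there: u:T, y:T. ✓
u: successors {v, z}; ~q -> <><>p there: v:T, z:T. ✓
v: successors {s}; ~q -> <><>p there: s:T. ✓
w: successors {t, x}; ~q -> <><>p there: t:T, x:T. ✓
x: successors {u, y}; ~q -> <><>p there: u:T, y:T. ✓
y: successors {v, z}; ~q -> <><>p there: v:T, z:T. ✓
z: no successors, so <>(~q -> <><>p) fails. ✗
That's 7 of 8 worlds, so 7/8.

7/8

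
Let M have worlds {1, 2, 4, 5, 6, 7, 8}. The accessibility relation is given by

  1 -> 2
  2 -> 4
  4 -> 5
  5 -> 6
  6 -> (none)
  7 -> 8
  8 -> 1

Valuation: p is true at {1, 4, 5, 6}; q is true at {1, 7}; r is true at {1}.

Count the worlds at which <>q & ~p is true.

1

1: <>q is F, ~p is F. ✗
2: <>q is F, ~p is T. ✗
4: <>q is F, ~p is F. ✗
5: <>q is F, ~p is F. ✗
6: <>q is F, ~p is F. ✗
7: <>q is F, ~p is T. ✗
8: <>q is T, ~p is T. ✓
Satisfying worlds: {8}.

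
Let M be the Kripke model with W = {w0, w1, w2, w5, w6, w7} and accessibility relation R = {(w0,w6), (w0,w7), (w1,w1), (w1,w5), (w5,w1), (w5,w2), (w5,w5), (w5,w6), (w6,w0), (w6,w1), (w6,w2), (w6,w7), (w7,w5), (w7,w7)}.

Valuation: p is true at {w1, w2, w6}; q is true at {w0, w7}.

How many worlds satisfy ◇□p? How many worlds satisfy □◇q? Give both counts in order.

For ◇□p:
w0: successors {w6, w7}; □p there: w6:F, w7:F. ✗
w1: successors {w1, w5}; □p there: w1:F, w5:F. ✗
w2: no successors, so ◇□p fails. ✗
w5: successors {w1, w2, w5, w6}; □p there: w1:F, w2:T, w5:F, w6:F. ✓
w6: successors {w0, w1, w2, w7}; □p there: w0:F, w1:F, w2:T, w7:F. ✓
w7: successors {w5, w7}; □p there: w5:F, w7:F. ✗
— 2 worlds.
For □◇q:
w0: successors {w6, w7}; ◇q there: w6:T, w7:T. ✓
w1: successors {w1, w5}; ◇q there: w1:F, w5:F. ✗
w2: no successors, so □◇q holds vacuously. ✓
w5: successors {w1, w2, w5, w6}; ◇q there: w1:F, w2:F, w5:F, w6:T. ✗
w6: successors {w0, w1, w2, w7}; ◇q there: w0:T, w1:F, w2:F, w7:T. ✗
w7: successors {w5, w7}; ◇q there: w5:F, w7:T. ✗
— 2 worlds.

2 and 2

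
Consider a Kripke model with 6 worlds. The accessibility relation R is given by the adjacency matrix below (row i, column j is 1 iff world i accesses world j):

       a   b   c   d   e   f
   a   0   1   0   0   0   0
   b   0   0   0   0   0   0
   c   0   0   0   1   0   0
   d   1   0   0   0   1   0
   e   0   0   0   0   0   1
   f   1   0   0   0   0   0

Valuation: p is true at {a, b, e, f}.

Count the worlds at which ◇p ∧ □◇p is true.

a: ◇p is T, □◇p is F. ✗
b: ◇p is F, □◇p is T. ✗
c: ◇p is F, □◇p is T. ✗
d: ◇p is T, □◇p is T. ✓
e: ◇p is T, □◇p is T. ✓
f: ◇p is T, □◇p is T. ✓
Satisfying worlds: {d, e, f}.

3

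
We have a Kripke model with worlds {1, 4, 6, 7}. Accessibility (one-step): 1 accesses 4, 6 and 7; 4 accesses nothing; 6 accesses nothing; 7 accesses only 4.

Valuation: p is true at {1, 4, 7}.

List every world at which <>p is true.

1: successors {4, 6, 7}; p there: 4:T, 6:F, 7:T. ✓
4: no successors, so <>p fails. ✗
6: no successors, so <>p fails. ✗
7: successors {4}; p there: 4:T. ✓

{1, 7}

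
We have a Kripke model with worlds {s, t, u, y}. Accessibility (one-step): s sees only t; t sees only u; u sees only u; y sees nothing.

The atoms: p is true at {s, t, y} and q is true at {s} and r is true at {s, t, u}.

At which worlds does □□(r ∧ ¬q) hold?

{s, t, u, y}

s: successors {t}; □(r ∧ ¬q) there: t:T. ✓
t: successors {u}; □(r ∧ ¬q) there: u:T. ✓
u: successors {u}; □(r ∧ ¬q) there: u:T. ✓
y: no successors, so □□(r ∧ ¬q) holds vacuously. ✓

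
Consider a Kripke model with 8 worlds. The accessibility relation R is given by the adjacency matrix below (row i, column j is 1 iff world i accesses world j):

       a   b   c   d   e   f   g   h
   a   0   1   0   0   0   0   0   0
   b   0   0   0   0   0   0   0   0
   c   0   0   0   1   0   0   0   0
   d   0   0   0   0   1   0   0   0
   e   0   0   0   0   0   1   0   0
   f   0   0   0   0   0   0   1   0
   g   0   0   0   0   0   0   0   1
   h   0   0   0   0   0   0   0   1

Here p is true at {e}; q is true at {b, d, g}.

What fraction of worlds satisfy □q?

1/2

a: successors {b}; q there: b:T. ✓
b: no successors, so □q holds vacuously. ✓
c: successors {d}; q there: d:T. ✓
d: successors {e}; q there: e:F. ✗
e: successors {f}; q there: f:F. ✗
f: successors {g}; q there: g:T. ✓
g: successors {h}; q there: h:F. ✗
h: successors {h}; q there: h:F. ✗
That's 4 of 8 worlds, so 4/8 = 1/2.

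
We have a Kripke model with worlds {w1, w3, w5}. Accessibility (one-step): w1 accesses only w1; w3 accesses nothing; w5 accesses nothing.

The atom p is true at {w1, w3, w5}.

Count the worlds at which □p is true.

3

w1: successors {w1}; p there: w1:T. ✓
w3: no successors, so □p holds vacuously. ✓
w5: no successors, so □p holds vacuously. ✓
Satisfying worlds: {w1, w3, w5}.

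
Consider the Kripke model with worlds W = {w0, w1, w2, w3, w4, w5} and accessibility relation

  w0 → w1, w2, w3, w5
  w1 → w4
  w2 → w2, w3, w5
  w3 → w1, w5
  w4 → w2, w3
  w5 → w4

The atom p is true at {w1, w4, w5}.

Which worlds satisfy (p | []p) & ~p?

w0: p | []p is F, ~p is T. ✗
w1: p | []p is T, ~p is F. ✗
w2: p | []p is F, ~p is T. ✗
w3: p | []p is T, ~p is T. ✓
w4: p | []p is T, ~p is F. ✗
w5: p | []p is T, ~p is F. ✗

{w3}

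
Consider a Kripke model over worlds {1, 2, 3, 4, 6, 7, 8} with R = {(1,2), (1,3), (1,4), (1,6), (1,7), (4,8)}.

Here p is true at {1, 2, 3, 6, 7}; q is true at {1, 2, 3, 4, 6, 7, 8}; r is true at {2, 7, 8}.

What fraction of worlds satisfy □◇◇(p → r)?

5/7

1: successors {2, 3, 4, 6, 7}; ◇◇(p → r) there: 2:F, 3:F, 4:F, 6:F, 7:F. ✗
2: no successors, so □◇◇(p → r) holds vacuously. ✓
3: no successors, so □◇◇(p → r) holds vacuously. ✓
4: successors {8}; ◇◇(p → r) there: 8:F. ✗
6: no successors, so □◇◇(p → r) holds vacuously. ✓
7: no successors, so □◇◇(p → r) holds vacuously. ✓
8: no successors, so □◇◇(p → r) holds vacuously. ✓
That's 5 of 7 worlds, so 5/7.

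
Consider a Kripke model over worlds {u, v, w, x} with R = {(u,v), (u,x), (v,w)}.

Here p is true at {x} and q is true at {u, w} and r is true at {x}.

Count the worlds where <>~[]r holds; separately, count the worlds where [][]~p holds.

For <>~[]r:
u: successors {v, x}; ~[]r there: v:T, x:F. ✓
v: successors {w}; ~[]r there: w:F. ✗
w: no successors, so <>~[]r fails. ✗
x: no successors, so <>~[]r fails. ✗
— 1 world.
For [][]~p:
u: successors {v, x}; []~p there: v:T, x:T. ✓
v: successors {w}; []~p there: w:T. ✓
w: no successors, so [][]~p holds vacuously. ✓
x: no successors, so [][]~p holds vacuously. ✓
— 4 worlds.

1 and 4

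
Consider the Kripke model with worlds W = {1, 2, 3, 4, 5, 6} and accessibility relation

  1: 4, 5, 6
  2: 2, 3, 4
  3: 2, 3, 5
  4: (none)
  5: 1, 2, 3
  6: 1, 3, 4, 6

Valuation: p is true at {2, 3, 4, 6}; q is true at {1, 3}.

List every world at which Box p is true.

{2, 4}

1: successors {4, 5, 6}; p there: 4:T, 5:F, 6:T. ✗
2: successors {2, 3, 4}; p there: 2:T, 3:T, 4:T. ✓
3: successors {2, 3, 5}; p there: 2:T, 3:T, 5:F. ✗
4: no successors, so Box p holds vacuously. ✓
5: successors {1, 2, 3}; p there: 1:F, 2:T, 3:T. ✗
6: successors {1, 3, 4, 6}; p there: 1:F, 3:T, 4:T, 6:T. ✗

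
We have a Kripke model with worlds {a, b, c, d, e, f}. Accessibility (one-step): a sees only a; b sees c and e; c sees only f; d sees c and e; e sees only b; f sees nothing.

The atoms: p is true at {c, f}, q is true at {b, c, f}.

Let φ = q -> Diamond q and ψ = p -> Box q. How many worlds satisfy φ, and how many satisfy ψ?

5 and 6

For q -> Diamond q:
a: q is F, Diamond q is F. ✓
b: q is T, Diamond q is T. ✓
c: q is T, Diamond q is T. ✓
d: q is F, Diamond q is T. ✓
e: q is F, Diamond q is T. ✓
f: q is T, Diamond q is F. ✗
— 5 worlds.
For p -> Box q:
a: p is F, Box q is F. ✓
b: p is F, Box q is F. ✓
c: p is T, Box q is T. ✓
d: p is F, Box q is F. ✓
e: p is F, Box q is T. ✓
f: p is T, Box q is T. ✓
— 6 worlds.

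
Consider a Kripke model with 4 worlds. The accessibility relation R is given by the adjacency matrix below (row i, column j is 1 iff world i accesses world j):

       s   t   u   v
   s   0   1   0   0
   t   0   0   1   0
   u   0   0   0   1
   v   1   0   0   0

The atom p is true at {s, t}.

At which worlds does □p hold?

{s, v}

s: successors {t}; p there: t:T. ✓
t: successors {u}; p there: u:F. ✗
u: successors {v}; p there: v:F. ✗
v: successors {s}; p there: s:T. ✓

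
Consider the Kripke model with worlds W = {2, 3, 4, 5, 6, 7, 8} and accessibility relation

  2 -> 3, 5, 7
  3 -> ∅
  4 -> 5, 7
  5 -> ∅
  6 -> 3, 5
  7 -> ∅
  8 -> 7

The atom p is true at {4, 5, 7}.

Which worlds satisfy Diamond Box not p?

{2, 4, 6, 8}

2: successors {3, 5, 7}; Box not p there: 3:T, 5:T, 7:T. ✓
3: no successors, so Diamond Box not p fails. ✗
4: successors {5, 7}; Box not p there: 5:T, 7:T. ✓
5: no successors, so Diamond Box not p fails. ✗
6: successors {3, 5}; Box not p there: 3:T, 5:T. ✓
7: no successors, so Diamond Box not p fails. ✗
8: successors {7}; Box not p there: 7:T. ✓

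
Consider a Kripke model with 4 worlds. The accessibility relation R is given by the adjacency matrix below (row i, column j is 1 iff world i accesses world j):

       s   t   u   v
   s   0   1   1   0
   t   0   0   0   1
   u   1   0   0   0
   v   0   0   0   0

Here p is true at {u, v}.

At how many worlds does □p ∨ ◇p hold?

s: □p is F, ◇p is T. ✓
t: □p is T, ◇p is T. ✓
u: □p is F, ◇p is F. ✗
v: □p is T, ◇p is F. ✓
Satisfying worlds: {s, t, v}.

3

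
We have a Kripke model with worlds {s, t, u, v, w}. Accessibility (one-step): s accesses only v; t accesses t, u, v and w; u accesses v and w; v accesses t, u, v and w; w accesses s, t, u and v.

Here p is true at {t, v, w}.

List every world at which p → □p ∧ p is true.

s: p is F, □p ∧ p is F. ✓
t: p is T, □p ∧ p is F. ✗
u: p is F, □p ∧ p is F. ✓
v: p is T, □p ∧ p is F. ✗
w: p is T, □p ∧ p is F. ✗

{s, u}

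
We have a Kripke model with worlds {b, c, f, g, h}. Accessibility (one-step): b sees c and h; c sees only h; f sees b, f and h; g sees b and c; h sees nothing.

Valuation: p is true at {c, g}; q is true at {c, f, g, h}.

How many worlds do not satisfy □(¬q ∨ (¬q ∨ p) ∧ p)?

b: successors {c, h}; ¬q ∨ (¬q ∨ p) ∧ p there: c:T, h:F. ✗
c: successors {h}; ¬q ∨ (¬q ∨ p) ∧ p there: h:F. ✗
f: successors {b, f, h}; ¬q ∨ (¬q ∨ p) ∧ p there: b:T, f:F, h:F. ✗
g: successors {b, c}; ¬q ∨ (¬q ∨ p) ∧ p there: b:T, c:T. ✓
h: no successors, so □(¬q ∨ (¬q ∨ p) ∧ p) holds vacuously. ✓
Satisfying worlds: {g, h}.
So □(¬q ∨ (¬q ∨ p) ∧ p) fails at the other 3 worlds.

3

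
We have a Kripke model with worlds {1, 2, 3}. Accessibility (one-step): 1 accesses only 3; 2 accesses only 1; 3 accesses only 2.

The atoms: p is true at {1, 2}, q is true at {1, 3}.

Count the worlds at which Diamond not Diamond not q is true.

2

1: successors {3}; not Diamond not q there: 3:F. ✗
2: successors {1}; not Diamond not q there: 1:T. ✓
3: successors {2}; not Diamond not q there: 2:T. ✓
Satisfying worlds: {2, 3}.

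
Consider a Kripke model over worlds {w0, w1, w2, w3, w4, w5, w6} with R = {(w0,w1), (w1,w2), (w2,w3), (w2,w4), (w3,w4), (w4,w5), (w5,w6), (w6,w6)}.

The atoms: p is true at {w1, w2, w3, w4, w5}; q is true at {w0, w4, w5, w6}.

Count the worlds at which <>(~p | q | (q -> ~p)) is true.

7

w0: successors {w1}; ~p | q | (q -> ~p) there: w1:T. ✓
w1: successors {w2}; ~p | q | (q -> ~p) there: w2:T. ✓
w2: successors {w3, w4}; ~p | q | (q -> ~p) there: w3:T, w4:T. ✓
w3: successors {w4}; ~p | q | (q -> ~p) there: w4:T. ✓
w4: successors {w5}; ~p | q | (q -> ~p) there: w5:T. ✓
w5: successors {w6}; ~p | q | (q -> ~p) there: w6:T. ✓
w6: successors {w6}; ~p | q | (q -> ~p) there: w6:T. ✓
Satisfying worlds: {w0, w1, w2, w3, w4, w5, w6}.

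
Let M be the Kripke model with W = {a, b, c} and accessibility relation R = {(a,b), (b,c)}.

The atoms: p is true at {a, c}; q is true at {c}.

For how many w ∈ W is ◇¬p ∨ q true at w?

a: ◇¬p is T, q is F. ✓
b: ◇¬p is F, q is F. ✗
c: ◇¬p is F, q is T. ✓
Satisfying worlds: {a, c}.

2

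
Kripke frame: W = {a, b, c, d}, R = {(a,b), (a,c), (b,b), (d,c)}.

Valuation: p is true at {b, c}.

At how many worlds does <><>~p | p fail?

a: <><>~p is F, p is F. ✗
b: <><>~p is F, p is T. ✓
c: <><>~p is F, p is T. ✓
d: <><>~p is F, p is F. ✗
Satisfying worlds: {b, c}.
So <><>~p | p fails at the other 2 worlds.

2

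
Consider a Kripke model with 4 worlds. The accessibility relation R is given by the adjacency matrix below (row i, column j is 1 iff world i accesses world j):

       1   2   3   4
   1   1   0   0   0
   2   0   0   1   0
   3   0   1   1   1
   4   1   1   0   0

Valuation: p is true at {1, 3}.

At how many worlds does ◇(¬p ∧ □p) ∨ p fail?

1: ◇(¬p ∧ □p) is F, p is T. ✓
2: ◇(¬p ∧ □p) is F, p is F. ✗
3: ◇(¬p ∧ □p) is T, p is T. ✓
4: ◇(¬p ∧ □p) is T, p is F. ✓
Satisfying worlds: {1, 3, 4}.
So ◇(¬p ∧ □p) ∨ p fails at the other 1 world.

1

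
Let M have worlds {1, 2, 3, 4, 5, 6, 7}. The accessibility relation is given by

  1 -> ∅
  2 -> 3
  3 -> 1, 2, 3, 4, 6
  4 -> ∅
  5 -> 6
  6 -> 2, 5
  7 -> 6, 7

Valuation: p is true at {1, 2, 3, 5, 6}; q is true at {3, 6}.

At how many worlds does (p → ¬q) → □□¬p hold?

1: p → ¬q is T, □□¬p is T. ✓
2: p → ¬q is T, □□¬p is F. ✗
3: p → ¬q is F, □□¬p is F. ✓
4: p → ¬q is T, □□¬p is T. ✓
5: p → ¬q is T, □□¬p is F. ✗
6: p → ¬q is F, □□¬p is F. ✓
7: p → ¬q is T, □□¬p is F. ✗
Satisfying worlds: {1, 3, 4, 6}.

4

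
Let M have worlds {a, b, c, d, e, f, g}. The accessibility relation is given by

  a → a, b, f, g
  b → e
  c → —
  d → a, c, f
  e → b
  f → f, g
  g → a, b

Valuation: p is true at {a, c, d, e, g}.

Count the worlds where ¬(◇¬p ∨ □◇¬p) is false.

a: ◇¬p ∨ □◇¬p is T. ✗
b: ◇¬p ∨ □◇¬p is T. ✗
c: ◇¬p ∨ □◇¬p is T. ✗
d: ◇¬p ∨ □◇¬p is T. ✗
e: ◇¬p ∨ □◇¬p is T. ✗
f: ◇¬p ∨ □◇¬p is T. ✗
g: ◇¬p ∨ □◇¬p is T. ✗
Satisfying worlds: ∅.
So ¬(◇¬p ∨ □◇¬p) fails at the other 7 worlds.

7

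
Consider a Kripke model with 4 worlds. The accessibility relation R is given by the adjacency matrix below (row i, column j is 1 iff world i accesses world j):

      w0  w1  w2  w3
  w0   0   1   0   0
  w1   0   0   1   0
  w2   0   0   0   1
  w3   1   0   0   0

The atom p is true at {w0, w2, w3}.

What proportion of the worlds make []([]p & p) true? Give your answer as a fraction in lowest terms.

1/2

w0: successors {w1}; []p & p there: w1:F. ✗
w1: successors {w2}; []p & p there: w2:T. ✓
w2: successors {w3}; []p & p there: w3:T. ✓
w3: successors {w0}; []p & p there: w0:F. ✗
That's 2 of 4 worlds, so 2/4 = 1/2.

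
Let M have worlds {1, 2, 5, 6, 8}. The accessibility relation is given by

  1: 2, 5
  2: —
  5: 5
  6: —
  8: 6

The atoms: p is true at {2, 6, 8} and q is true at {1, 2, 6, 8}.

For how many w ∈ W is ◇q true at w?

2

1: successors {2, 5}; q there: 2:T, 5:F. ✓
2: no successors, so ◇q fails. ✗
5: successors {5}; q there: 5:F. ✗
6: no successors, so ◇q fails. ✗
8: successors {6}; q there: 6:T. ✓
Satisfying worlds: {1, 8}.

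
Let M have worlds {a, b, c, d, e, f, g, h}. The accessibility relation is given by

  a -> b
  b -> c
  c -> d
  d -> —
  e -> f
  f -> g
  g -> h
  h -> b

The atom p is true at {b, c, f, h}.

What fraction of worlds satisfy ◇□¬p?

3/8

a: successors {b}; □¬p there: b:F. ✗
b: successors {c}; □¬p there: c:T. ✓
c: successors {d}; □¬p there: d:T. ✓
d: no successors, so ◇□¬p fails. ✗
e: successors {f}; □¬p there: f:T. ✓
f: successors {g}; □¬p there: g:F. ✗
g: successors {h}; □¬p there: h:F. ✗
h: successors {b}; □¬p there: b:F. ✗
That's 3 of 8 worlds, so 3/8.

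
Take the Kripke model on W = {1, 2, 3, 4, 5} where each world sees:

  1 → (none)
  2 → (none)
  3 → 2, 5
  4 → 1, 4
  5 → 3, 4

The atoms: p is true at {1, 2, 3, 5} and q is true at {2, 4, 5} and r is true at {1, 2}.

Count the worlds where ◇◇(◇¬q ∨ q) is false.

1: no successors, so ◇◇(◇¬q ∨ q) fails. ✗
2: no successors, so ◇◇(◇¬q ∨ q) fails. ✗
3: successors {2, 5}; ◇(◇¬q ∨ q) there: 2:F, 5:T. ✓
4: successors {1, 4}; ◇(◇¬q ∨ q) there: 1:F, 4:T. ✓
5: successors {3, 4}; ◇(◇¬q ∨ q) there: 3:T, 4:T. ✓
Satisfying worlds: {3, 4, 5}.
So ◇◇(◇¬q ∨ q) fails at the other 2 worlds.

2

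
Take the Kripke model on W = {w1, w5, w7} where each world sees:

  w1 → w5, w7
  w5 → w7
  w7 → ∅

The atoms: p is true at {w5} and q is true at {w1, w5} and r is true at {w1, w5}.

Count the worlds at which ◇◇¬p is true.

1

w1: successors {w5, w7}; ◇¬p there: w5:T, w7:F. ✓
w5: successors {w7}; ◇¬p there: w7:F. ✗
w7: no successors, so ◇◇¬p fails. ✗
Satisfying worlds: {w1}.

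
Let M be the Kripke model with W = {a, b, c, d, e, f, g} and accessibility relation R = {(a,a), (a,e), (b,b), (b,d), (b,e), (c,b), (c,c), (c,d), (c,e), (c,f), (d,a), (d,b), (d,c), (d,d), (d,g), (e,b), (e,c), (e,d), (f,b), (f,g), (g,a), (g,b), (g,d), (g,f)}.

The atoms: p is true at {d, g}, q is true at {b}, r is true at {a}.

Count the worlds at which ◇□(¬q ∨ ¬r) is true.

7

a: successors {a, e}; □(¬q ∨ ¬r) there: a:T, e:T. ✓
b: successors {b, d, e}; □(¬q ∨ ¬r) there: b:T, d:T, e:T. ✓
c: successors {b, c, d, e, f}; □(¬q ∨ ¬r) there: b:T, c:T, d:T, e:T, f:T. ✓
d: successors {a, b, c, d, g}; □(¬q ∨ ¬r) there: a:T, b:T, c:T, d:T, g:T. ✓
e: successors {b, c, d}; □(¬q ∨ ¬r) there: b:T, c:T, d:T. ✓
f: successors {b, g}; □(¬q ∨ ¬r) there: b:T, g:T. ✓
g: successors {a, b, d, f}; □(¬q ∨ ¬r) there: a:T, b:T, d:T, f:T. ✓
Satisfying worlds: {a, b, c, d, e, f, g}.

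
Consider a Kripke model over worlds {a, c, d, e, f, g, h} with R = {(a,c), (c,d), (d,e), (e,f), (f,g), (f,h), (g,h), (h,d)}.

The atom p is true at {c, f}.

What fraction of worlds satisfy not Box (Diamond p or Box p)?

6/7

a: Box (Diamond p or Box p) is F. ✓
c: Box (Diamond p or Box p) is F. ✓
d: Box (Diamond p or Box p) is T. ✗
e: Box (Diamond p or Box p) is F. ✓
f: Box (Diamond p or Box p) is F. ✓
g: Box (Diamond p or Box p) is F. ✓
h: Box (Diamond p or Box p) is F. ✓
That's 6 of 7 worlds, so 6/7.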